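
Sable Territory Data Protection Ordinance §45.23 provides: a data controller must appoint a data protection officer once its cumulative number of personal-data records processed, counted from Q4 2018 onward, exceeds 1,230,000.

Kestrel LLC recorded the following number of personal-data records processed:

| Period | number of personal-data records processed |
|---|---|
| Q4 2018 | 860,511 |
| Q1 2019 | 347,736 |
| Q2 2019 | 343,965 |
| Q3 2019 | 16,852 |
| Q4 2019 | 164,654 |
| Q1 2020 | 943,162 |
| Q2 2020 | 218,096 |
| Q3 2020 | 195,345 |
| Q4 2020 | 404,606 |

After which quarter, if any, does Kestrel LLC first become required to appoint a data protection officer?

Through Q4 2018: 860,511
Through Q1 2019: 1,208,247
Through Q2 2019: 1,552,212 ← exceeds threshold

Q2 2019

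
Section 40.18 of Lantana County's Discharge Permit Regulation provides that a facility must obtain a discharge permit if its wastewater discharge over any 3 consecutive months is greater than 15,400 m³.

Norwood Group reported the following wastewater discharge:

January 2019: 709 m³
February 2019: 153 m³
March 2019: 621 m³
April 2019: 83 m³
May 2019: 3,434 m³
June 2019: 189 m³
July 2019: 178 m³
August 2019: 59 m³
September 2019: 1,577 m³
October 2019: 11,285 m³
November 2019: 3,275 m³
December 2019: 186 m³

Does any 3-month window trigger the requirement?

Yes

January 2019–March 2019: 709 m³ + 153 m³ + 621 m³ = 1,483 m³ (under)
February 2019–April 2019: 153 m³ + 621 m³ + 83 m³ = 857 m³ (under)
March 2019–May 2019: 621 m³ + 83 m³ + 3,434 m³ = 4,138 m³ (under)
April 2019–June 2019: 83 m³ + 3,434 m³ + 189 m³ = 3,706 m³ (under)
May 2019–July 2019: 3,434 m³ + 189 m³ + 178 m³ = 3,801 m³ (under)
June 2019–August 2019: 189 m³ + 178 m³ + 59 m³ = 426 m³ (under)
July 2019–September 2019: 178 m³ + 59 m³ + 1,577 m³ = 1,814 m³ (under)
August 2019–October 2019: 59 m³ + 1,577 m³ + 11,285 m³ = 12,921 m³ (under)
September 2019–November 2019: 1,577 m³ + 11,285 m³ + 3,275 m³ = 16,137 m³ (over)
October 2019–December 2019: 11,285 m³ + 3,275 m³ + 186 m³ = 14,746 m³ (under)
At least one window exceeds 15,400 m³.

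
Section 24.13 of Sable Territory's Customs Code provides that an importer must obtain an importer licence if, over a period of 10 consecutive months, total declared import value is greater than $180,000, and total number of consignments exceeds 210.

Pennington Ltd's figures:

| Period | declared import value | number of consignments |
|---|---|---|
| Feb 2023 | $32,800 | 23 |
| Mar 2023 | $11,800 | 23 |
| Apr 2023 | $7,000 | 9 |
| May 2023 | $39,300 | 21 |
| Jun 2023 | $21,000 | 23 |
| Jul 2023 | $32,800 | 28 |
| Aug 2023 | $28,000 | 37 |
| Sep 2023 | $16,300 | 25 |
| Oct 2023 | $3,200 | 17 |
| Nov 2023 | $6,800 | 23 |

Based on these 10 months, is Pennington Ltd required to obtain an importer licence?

Total declared import value: $32,800 + $11,800 + $7,000 + $39,300 + $21,000 + $32,800 + $28,000 + $16,300 + $3,200 + $6,800 = $199,000 (> $180,000).
Total number of consignments: 23 + 23 + 9 + 21 + 23 + 28 + 37 + 25 + 17 + 23 = 229 (> 210).
The test is 'and': both thresholds are exceeded.

Yes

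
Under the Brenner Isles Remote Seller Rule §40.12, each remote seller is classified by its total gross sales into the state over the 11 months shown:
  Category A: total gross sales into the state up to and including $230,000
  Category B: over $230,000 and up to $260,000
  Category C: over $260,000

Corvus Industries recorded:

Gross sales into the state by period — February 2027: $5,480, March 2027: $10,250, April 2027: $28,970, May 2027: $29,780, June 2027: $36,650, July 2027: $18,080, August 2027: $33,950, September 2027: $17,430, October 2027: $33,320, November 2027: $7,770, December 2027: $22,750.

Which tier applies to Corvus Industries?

Total gross sales into the state: $5,480 + $10,250 + $28,970 + $29,780 + $36,650 + $18,080 + $33,950 + $17,430 + $33,320 + $7,770 + $22,750 = $244,430.
$230,000 < $244,430 ≤ $260,000, so Category B applies.

Category B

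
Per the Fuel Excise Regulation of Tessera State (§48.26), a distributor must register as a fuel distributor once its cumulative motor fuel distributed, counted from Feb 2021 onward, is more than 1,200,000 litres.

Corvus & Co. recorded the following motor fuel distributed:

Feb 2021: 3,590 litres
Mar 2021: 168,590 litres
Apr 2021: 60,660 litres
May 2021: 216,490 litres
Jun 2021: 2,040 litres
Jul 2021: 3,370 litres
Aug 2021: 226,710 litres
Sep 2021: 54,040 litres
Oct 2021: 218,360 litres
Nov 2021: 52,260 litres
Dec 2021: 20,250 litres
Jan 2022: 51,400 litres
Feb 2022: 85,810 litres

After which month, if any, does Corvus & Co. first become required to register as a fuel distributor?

Through Feb 2021: 3,590 litres
Through Mar 2021: 172,180 litres
Through Apr 2021: 232,840 litres
Through May 2021: 449,330 litres
Through Jun 2021: 451,370 litres
Through Jul 2021: 454,740 litres
Through Aug 2021: 681,450 litres
Through Sep 2021: 735,490 litres
Through Oct 2021: 953,850 litres
Through Nov 2021: 1,006,110 litres
Through Dec 2021: 1,026,360 litres
Through Jan 2022: 1,077,760 litres
Through Feb 2022: 1,163,570 litres
Final cumulative total 1,163,570 litres ≤ 1,200,000 litres; the threshold is never exceeded.

Not triggered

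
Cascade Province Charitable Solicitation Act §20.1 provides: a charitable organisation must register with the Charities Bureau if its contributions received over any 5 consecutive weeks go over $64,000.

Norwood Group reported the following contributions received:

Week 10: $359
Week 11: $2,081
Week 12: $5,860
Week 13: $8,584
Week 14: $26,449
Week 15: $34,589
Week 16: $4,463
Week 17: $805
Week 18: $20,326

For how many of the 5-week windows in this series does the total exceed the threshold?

Week 10–Week 14: $359 + $2,081 + $5,860 + $8,584 + $26,449 = $43,333 (under)
Week 11–Week 15: $2,081 + $5,860 + $8,584 + $26,449 + $34,589 = $77,563 (over)
Week 12–Week 16: $5,860 + $8,584 + $26,449 + $34,589 + $4,463 = $79,945 (over)
Week 13–Week 17: $8,584 + $26,449 + $34,589 + $4,463 + $805 = $74,890 (over)
Week 14–Week 18: $26,449 + $34,589 + $4,463 + $805 + $20,326 = $86,632 (over)
4 windows exceed the threshold.

4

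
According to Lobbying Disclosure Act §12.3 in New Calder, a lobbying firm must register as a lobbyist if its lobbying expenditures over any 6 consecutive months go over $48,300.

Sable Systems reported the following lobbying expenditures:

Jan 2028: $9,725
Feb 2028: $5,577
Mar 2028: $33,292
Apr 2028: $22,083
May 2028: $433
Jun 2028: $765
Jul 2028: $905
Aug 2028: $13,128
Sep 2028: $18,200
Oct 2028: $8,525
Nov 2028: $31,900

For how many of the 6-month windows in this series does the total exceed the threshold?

5

Jan 2028–Jun 2028: $9,725 + $5,577 + $33,292 + $22,083 + $433 + $765 = $71,875 (over)
Feb 2028–Jul 2028: $5,577 + $33,292 + $22,083 + $433 + $765 + $905 = $63,055 (over)
Mar 2028–Aug 2028: $33,292 + $22,083 + $433 + $765 + $905 + $13,128 = $70,606 (over)
Apr 2028–Sep 2028: $22,083 + $433 + $765 + $905 + $13,128 + $18,200 = $55,514 (over)
May 2028–Oct 2028: $433 + $765 + $905 + $13,128 + $18,200 + $8,525 = $41,956 (under)
Jun 2028–Nov 2028: $765 + $905 + $13,128 + $18,200 + $8,525 + $31,900 = $73,423 (over)
5 windows exceed the threshold.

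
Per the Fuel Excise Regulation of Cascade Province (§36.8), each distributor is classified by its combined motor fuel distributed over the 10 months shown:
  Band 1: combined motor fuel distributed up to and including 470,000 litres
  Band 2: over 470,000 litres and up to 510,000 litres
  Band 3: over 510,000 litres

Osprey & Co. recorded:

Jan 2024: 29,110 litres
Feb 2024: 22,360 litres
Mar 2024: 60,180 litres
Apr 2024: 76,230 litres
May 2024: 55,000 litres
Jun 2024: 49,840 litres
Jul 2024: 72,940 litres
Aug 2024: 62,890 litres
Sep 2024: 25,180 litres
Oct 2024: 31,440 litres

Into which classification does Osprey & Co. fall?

Band 2

Combined motor fuel distributed: 29,110 litres + 22,360 litres + 60,180 litres + 76,230 litres + 55,000 litres + 49,840 litres + 72,940 litres + 62,890 litres + 25,180 litres + 31,440 litres = 485,170 litres.
470,000 litres < 485,170 litres ≤ 510,000 litres, so Band 2 applies.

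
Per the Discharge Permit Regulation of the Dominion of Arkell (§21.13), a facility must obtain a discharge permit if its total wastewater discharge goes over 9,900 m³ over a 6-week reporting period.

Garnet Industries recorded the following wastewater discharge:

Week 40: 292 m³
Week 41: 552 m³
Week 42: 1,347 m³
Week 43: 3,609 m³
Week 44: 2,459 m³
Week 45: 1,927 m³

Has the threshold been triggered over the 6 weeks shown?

Yes

Total wastewater discharge: 292 m³ + 552 m³ + 1,347 m³ + 3,609 m³ + 2,459 m³ + 1,927 m³ = 10,186 m³.
10,186 m³ > 9,900 m³, so the threshold is exceeded.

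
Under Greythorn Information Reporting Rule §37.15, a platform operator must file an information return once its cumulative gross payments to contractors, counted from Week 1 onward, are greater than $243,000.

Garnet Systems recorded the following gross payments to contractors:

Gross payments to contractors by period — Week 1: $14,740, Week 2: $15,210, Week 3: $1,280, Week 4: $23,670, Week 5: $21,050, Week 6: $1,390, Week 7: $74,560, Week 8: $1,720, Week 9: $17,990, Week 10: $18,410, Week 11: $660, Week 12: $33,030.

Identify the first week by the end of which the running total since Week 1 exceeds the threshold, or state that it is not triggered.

Through Week 1: $14,740
Through Week 2: $29,950
Through Week 3: $31,230
Through Week 4: $54,900
Through Week 5: $75,950
Through Week 6: $77,340
Through Week 7: $151,900
Through Week 8: $153,620
Through Week 9: $171,610
Through Week 10: $190,020
Through Week 11: $190,680
Through Week 12: $223,710
Final cumulative total $223,710 ≤ $243,000; the threshold is never exceeded.

Not triggered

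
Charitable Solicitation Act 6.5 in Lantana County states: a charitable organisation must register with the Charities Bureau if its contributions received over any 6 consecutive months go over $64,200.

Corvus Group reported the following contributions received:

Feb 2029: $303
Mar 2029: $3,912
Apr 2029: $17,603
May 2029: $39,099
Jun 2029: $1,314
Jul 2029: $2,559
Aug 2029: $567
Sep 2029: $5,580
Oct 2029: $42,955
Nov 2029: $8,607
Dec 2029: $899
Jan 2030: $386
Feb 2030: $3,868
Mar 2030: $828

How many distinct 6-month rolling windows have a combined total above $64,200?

4

Feb 2029–Jul 2029: $303 + $3,912 + $17,603 + $39,099 + $1,314 + $2,559 = $64,790 (over)
Mar 2029–Aug 2029: $3,912 + $17,603 + $39,099 + $1,314 + $2,559 + $567 = $65,054 (over)
Apr 2029–Sep 2029: $17,603 + $39,099 + $1,314 + $2,559 + $567 + $5,580 = $66,722 (over)
May 2029–Oct 2029: $39,099 + $1,314 + $2,559 + $567 + $5,580 + $42,955 = $92,074 (over)
Jun 2029–Nov 2029: $1,314 + $2,559 + $567 + $5,580 + $42,955 + $8,607 = $61,582 (under)
Jul 2029–Dec 2029: $2,559 + $567 + $5,580 + $42,955 + $8,607 + $899 = $61,167 (under)
Aug 2029–Jan 2030: $567 + $5,580 + $42,955 + $8,607 + $899 + $386 = $58,994 (under)
Sep 2029–Feb 2030: $5,580 + $42,955 + $8,607 + $899 + $386 + $3,868 = $62,295 (under)
Oct 2029–Mar 2030: $42,955 + $8,607 + $899 + $386 + $3,868 + $828 = $57,543 (under)
4 windows exceed the threshold.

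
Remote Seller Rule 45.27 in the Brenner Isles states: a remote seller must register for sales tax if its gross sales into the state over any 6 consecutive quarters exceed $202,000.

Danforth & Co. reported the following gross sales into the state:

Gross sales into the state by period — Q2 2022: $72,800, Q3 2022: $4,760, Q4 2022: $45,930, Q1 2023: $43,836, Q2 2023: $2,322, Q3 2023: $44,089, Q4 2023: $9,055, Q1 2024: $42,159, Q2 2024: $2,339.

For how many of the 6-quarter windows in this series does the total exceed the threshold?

Q2 2022–Q3 2023: $72,800 + $4,760 + $45,930 + $43,836 + $2,322 + $44,089 = $213,737 (over)
Q3 2022–Q4 2023: $4,760 + $45,930 + $43,836 + $2,322 + $44,089 + $9,055 = $149,992 (under)
Q4 2022–Q1 2024: $45,930 + $43,836 + $2,322 + $44,089 + $9,055 + $42,159 = $187,391 (under)
Q1 2023–Q2 2024: $43,836 + $2,322 + $44,089 + $9,055 + $42,159 + $2,339 = $143,800 (under)
1 window exceeds the threshold.

1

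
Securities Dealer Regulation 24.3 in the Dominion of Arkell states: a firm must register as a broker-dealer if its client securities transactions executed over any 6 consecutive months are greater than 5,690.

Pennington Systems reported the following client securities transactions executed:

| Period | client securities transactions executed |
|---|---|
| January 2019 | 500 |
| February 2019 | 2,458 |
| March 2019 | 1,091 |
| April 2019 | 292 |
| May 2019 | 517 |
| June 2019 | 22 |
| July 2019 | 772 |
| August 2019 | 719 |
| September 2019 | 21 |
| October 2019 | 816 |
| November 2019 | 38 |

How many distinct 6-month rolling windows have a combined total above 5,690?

0

January 2019–June 2019: 500 + 2,458 + 1,091 + 292 + 517 + 22 = 4,880 (under)
February 2019–July 2019: 2,458 + 1,091 + 292 + 517 + 22 + 772 = 5,152 (under)
March 2019–August 2019: 1,091 + 292 + 517 + 22 + 772 + 719 = 3,413 (under)
April 2019–September 2019: 292 + 517 + 22 + 772 + 719 + 21 = 2,343 (under)
May 2019–October 2019: 517 + 22 + 772 + 719 + 21 + 816 = 2,867 (under)
June 2019–November 2019: 22 + 772 + 719 + 21 + 816 + 38 = 2,388 (under)
0 windows exceed the threshold.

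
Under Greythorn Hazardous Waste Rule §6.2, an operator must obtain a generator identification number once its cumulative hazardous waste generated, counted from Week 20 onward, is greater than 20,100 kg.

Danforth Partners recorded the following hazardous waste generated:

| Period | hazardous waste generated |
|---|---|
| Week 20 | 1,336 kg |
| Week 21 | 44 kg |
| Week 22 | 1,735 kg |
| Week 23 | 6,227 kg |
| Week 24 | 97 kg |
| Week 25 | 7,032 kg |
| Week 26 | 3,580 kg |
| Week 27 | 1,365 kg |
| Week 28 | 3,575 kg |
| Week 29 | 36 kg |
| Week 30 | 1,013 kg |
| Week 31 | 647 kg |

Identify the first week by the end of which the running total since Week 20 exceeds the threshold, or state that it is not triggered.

Through Week 20: 1,336 kg
Through Week 21: 1,380 kg
Through Week 22: 3,115 kg
Through Week 23: 9,342 kg
Through Week 24: 9,439 kg
Through Week 25: 16,471 kg
Through Week 26: 20,051 kg
Through Week 27: 21,416 kg ← exceeds threshold

Week 27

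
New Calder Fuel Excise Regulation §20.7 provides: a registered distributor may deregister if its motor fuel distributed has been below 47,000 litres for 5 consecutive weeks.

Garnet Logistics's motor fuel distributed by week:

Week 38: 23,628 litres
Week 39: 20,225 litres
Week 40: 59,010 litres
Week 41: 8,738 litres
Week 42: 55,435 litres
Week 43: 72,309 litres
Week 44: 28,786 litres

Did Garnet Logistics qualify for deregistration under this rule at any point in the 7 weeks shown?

No

Weeks below 47,000 litres: Week 38, Week 39, Week 41, Week 44.
Longest run of consecutive weeks below the threshold: 2.
2 < 5, so Garnet Logistics never became eligible.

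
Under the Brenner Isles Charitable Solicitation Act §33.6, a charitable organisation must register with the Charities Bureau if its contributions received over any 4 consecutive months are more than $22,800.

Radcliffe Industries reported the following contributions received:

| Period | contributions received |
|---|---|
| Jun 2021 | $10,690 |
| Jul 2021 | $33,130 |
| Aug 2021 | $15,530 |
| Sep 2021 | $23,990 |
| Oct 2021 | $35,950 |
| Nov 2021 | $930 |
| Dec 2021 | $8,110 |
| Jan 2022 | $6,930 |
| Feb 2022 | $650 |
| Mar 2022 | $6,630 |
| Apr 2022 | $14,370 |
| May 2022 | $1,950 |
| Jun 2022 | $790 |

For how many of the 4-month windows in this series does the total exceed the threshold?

8

Jun 2021–Sep 2021: $10,690 + $33,130 + $15,530 + $23,990 = $83,340 (over)
Jul 2021–Oct 2021: $33,130 + $15,530 + $23,990 + $35,950 = $108,600 (over)
Aug 2021–Nov 2021: $15,530 + $23,990 + $35,950 + $930 = $76,400 (over)
Sep 2021–Dec 2021: $23,990 + $35,950 + $930 + $8,110 = $68,980 (over)
Oct 2021–Jan 2022: $35,950 + $930 + $8,110 + $6,930 = $51,920 (over)
Nov 2021–Feb 2022: $930 + $8,110 + $6,930 + $650 = $16,620 (under)
Dec 2021–Mar 2022: $8,110 + $6,930 + $650 + $6,630 = $22,320 (under)
Jan 2022–Apr 2022: $6,930 + $650 + $6,630 + $14,370 = $28,580 (over)
Feb 2022–May 2022: $650 + $6,630 + $14,370 + $1,950 = $23,600 (over)
Mar 2022–Jun 2022: $6,630 + $14,370 + $1,950 + $790 = $23,740 (over)
8 windows exceed the threshold.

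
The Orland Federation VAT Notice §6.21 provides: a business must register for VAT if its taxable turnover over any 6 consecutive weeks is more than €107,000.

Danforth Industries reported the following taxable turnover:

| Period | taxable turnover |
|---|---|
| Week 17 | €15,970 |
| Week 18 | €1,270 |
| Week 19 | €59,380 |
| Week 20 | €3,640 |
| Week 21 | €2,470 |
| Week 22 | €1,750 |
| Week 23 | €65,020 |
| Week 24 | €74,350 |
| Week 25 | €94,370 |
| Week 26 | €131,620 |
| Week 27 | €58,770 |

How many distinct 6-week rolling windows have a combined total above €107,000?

Week 17–Week 22: €15,970 + €1,270 + €59,380 + €3,640 + €2,470 + €1,750 = €84,480 (under)
Week 18–Week 23: €1,270 + €59,380 + €3,640 + €2,470 + €1,750 + €65,020 = €133,530 (over)
Week 19–Week 24: €59,380 + €3,640 + €2,470 + €1,750 + €65,020 + €74,350 = €206,610 (over)
Week 20–Week 25: €3,640 + €2,470 + €1,750 + €65,020 + €74,350 + €94,370 = €241,600 (over)
Week 21–Week 26: €2,470 + €1,750 + €65,020 + €74,350 + €94,370 + €131,620 = €369,580 (over)
Week 22–Week 27: €1,750 + €65,020 + €74,350 + €94,370 + €131,620 + €58,770 = €425,880 (over)
5 windows exceed the threshold.

5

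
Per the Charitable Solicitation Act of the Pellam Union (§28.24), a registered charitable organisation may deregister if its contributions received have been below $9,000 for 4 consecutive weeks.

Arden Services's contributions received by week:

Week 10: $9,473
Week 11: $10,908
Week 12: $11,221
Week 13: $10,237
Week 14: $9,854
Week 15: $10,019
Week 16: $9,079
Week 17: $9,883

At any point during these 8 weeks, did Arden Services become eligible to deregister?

No

No week is below $9,000.
Longest run of consecutive weeks below the threshold: 0.
0 < 4, so Arden Services never became eligible.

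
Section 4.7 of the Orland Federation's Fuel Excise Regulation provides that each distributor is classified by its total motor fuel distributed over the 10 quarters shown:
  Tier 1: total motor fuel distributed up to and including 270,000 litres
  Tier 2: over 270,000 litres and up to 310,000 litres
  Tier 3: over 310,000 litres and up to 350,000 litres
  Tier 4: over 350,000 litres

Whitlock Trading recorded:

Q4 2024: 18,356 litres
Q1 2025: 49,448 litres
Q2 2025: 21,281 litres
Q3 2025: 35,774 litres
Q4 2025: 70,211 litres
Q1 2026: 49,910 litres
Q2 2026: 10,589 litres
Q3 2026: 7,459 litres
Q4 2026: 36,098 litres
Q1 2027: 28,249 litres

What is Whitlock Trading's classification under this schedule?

Total motor fuel distributed: 18,356 litres + 49,448 litres + 21,281 litres + 35,774 litres + 70,211 litres + 49,910 litres + 10,589 litres + 7,459 litres + 36,098 litres + 28,249 litres = 327,375 litres.
310,000 litres < 327,375 litres ≤ 350,000 litres, so Tier 3 applies.

Tier 3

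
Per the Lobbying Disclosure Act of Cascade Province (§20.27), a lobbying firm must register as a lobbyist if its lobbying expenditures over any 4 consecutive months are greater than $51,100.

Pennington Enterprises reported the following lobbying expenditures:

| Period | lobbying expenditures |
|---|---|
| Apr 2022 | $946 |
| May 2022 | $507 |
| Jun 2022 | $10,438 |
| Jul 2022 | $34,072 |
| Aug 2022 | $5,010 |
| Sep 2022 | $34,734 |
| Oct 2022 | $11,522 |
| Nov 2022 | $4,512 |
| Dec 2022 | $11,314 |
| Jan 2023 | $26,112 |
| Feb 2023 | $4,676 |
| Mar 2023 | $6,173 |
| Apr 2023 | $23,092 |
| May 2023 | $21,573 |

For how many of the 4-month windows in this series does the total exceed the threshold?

7

Apr 2022–Jul 2022: $946 + $507 + $10,438 + $34,072 = $45,963 (under)
May 2022–Aug 2022: $507 + $10,438 + $34,072 + $5,010 = $50,027 (under)
Jun 2022–Sep 2022: $10,438 + $34,072 + $5,010 + $34,734 = $84,254 (over)
Jul 2022–Oct 2022: $34,072 + $5,010 + $34,734 + $11,522 = $85,338 (over)
Aug 2022–Nov 2022: $5,010 + $34,734 + $11,522 + $4,512 = $55,778 (over)
Sep 2022–Dec 2022: $34,734 + $11,522 + $4,512 + $11,314 = $62,082 (over)
Oct 2022–Jan 2023: $11,522 + $4,512 + $11,314 + $26,112 = $53,460 (over)
Nov 2022–Feb 2023: $4,512 + $11,314 + $26,112 + $4,676 = $46,614 (under)
Dec 2022–Mar 2023: $11,314 + $26,112 + $4,676 + $6,173 = $48,275 (under)
Jan 2023–Apr 2023: $26,112 + $4,676 + $6,173 + $23,092 = $60,053 (over)
Feb 2023–May 2023: $4,676 + $6,173 + $23,092 + $21,573 = $55,514 (over)
7 windows exceed the threshold.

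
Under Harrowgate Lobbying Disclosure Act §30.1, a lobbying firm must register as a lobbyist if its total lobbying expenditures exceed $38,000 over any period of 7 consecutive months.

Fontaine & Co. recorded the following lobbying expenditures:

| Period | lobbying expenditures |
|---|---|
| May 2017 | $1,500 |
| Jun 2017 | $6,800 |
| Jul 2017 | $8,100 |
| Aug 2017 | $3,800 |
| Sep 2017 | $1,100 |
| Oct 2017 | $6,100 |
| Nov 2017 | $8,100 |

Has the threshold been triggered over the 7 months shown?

Total lobbying expenditures: $1,500 + $6,800 + $8,100 + $3,800 + $1,100 + $6,100 + $8,100 = $35,500.
$35,500 ≤ $38,000, so the threshold is not exceeded.

No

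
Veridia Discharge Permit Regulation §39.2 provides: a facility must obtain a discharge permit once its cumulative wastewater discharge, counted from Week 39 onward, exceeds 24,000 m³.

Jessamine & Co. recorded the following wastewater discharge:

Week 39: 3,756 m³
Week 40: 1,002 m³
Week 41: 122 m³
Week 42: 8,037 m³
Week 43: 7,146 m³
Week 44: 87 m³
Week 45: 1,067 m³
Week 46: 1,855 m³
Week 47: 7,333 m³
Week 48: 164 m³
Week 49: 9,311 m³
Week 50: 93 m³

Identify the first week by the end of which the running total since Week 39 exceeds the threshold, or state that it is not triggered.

Week 47

Through Week 39: 3,756 m³
Through Week 40: 4,758 m³
Through Week 41: 4,880 m³
Through Week 42: 12,917 m³
Through Week 43: 20,063 m³
Through Week 44: 20,150 m³
Through Week 45: 21,217 m³
Through Week 46: 23,072 m³
Through Week 47: 30,405 m³ ← exceeds threshold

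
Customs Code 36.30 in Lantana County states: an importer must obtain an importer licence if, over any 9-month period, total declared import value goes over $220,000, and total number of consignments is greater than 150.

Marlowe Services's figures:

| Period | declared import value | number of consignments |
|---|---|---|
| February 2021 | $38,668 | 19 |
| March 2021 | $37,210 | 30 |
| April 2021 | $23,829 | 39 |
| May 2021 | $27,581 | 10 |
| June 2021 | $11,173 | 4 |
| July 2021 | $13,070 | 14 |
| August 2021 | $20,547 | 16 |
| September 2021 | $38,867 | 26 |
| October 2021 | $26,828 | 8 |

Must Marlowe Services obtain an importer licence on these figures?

Total declared import value: $38,668 + $37,210 + $23,829 + $27,581 + $11,173 + $13,070 + $20,547 + $38,867 + $26,828 = $237,773 (> $220,000).
Total number of consignments: 19 + 30 + 39 + 10 + 4 + 14 + 16 + 26 + 8 = 166 (> 150).
The test is 'and': both thresholds are exceeded.

Yes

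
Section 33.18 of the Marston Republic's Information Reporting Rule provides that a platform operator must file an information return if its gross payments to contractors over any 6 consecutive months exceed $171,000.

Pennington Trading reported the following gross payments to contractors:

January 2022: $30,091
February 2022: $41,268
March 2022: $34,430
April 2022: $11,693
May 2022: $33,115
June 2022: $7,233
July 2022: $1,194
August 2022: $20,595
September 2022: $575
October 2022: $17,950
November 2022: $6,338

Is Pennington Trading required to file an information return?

No

January 2022–June 2022: $30,091 + $41,268 + $34,430 + $11,693 + $33,115 + $7,233 = $157,830 (under)
February 2022–July 2022: $41,268 + $34,430 + $11,693 + $33,115 + $7,233 + $1,194 = $128,933 (under)
March 2022–August 2022: $34,430 + $11,693 + $33,115 + $7,233 + $1,194 + $20,595 = $108,260 (under)
April 2022–September 2022: $11,693 + $33,115 + $7,233 + $1,194 + $20,595 + $575 = $74,405 (under)
May 2022–October 2022: $33,115 + $7,233 + $1,194 + $20,595 + $575 + $17,950 = $80,662 (under)
June 2022–November 2022: $7,233 + $1,194 + $20,595 + $575 + $17,950 + $6,338 = $53,885 (under)
No window exceeds $171,000.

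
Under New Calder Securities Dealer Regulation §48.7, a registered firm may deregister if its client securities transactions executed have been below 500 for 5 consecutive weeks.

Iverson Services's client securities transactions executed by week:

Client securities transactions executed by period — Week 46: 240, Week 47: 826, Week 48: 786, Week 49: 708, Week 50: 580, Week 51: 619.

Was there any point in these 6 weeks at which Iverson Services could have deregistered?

No

Weeks below 500: Week 46.
Longest run of consecutive weeks below the threshold: 1.
1 < 5, so Iverson Services never became eligible.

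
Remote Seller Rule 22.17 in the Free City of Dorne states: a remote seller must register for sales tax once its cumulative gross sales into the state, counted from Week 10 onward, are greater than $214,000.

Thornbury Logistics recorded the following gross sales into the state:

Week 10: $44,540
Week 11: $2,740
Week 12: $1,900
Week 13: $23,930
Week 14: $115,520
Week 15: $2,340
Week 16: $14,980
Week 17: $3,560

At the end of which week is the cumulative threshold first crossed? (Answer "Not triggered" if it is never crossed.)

Through Week 10: $44,540
Through Week 11: $47,280
Through Week 12: $49,180
Through Week 13: $73,110
Through Week 14: $188,630
Through Week 15: $190,970
Through Week 16: $205,950
Through Week 17: $209,510
Final cumulative total $209,510 ≤ $214,000; the threshold is never exceeded.

Not triggered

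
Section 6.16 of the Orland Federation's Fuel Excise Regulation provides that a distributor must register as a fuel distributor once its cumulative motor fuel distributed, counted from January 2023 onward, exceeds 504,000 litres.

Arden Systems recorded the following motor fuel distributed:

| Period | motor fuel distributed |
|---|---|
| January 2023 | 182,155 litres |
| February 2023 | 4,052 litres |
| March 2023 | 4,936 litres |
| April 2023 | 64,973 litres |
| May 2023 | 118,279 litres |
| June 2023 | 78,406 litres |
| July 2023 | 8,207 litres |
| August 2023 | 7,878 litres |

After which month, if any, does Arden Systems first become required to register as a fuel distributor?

Not triggered

Through January 2023: 182,155 litres
Through February 2023: 186,207 litres
Through March 2023: 191,143 litres
Through April 2023: 256,116 litres
Through May 2023: 374,395 litres
Through June 2023: 452,801 litres
Through July 2023: 461,008 litres
Through August 2023: 468,886 litres
Final cumulative total 468,886 litres ≤ 504,000 litres; the threshold is never exceeded.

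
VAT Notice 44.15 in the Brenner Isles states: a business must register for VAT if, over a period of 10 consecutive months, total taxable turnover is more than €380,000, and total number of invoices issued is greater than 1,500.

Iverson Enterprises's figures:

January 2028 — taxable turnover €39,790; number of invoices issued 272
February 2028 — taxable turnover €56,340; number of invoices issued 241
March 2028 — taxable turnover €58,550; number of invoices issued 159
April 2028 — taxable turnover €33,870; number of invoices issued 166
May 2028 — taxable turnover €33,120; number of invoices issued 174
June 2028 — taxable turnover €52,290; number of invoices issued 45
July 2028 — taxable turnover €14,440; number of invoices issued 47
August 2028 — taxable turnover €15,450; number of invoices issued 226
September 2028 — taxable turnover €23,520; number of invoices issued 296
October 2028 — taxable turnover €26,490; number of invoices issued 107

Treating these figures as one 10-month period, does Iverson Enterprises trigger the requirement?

Total taxable turnover: €39,790 + €56,340 + €58,550 + €33,870 + €33,120 + €52,290 + €14,440 + €15,450 + €23,520 + €26,490 = €353,860 (≤ €380,000).
Total number of invoices issued: 272 + 241 + 159 + 166 + 174 + 45 + 47 + 226 + 296 + 107 = 1,733 (> 1,500).
The test is 'and': the rule requires both, and at least one is not exceeded.

No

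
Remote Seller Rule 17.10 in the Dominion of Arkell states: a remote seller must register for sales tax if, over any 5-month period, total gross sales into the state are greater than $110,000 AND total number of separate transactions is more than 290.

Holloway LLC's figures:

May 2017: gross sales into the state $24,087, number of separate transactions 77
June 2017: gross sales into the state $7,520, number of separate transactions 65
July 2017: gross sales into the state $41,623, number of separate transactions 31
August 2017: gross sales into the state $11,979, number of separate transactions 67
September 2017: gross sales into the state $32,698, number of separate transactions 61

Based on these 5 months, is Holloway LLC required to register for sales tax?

Total gross sales into the state: $24,087 + $7,520 + $41,623 + $11,979 + $32,698 = $117,907 (> $110,000).
Total number of separate transactions: 77 + 65 + 31 + 67 + 61 = 301 (> 290).
The test is 'and': both thresholds are exceeded.

Yes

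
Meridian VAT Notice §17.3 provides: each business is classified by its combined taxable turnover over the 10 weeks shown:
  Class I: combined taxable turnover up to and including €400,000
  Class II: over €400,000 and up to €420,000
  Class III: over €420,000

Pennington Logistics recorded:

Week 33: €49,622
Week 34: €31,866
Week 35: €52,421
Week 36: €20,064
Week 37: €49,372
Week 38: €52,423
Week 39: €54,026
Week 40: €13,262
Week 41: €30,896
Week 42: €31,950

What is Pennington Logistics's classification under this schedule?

Combined taxable turnover: €49,622 + €31,866 + €52,421 + €20,064 + €49,372 + €52,423 + €54,026 + €13,262 + €30,896 + €31,950 = €385,902.
€385,902 ≤ €400,000, so Class I applies.

Class I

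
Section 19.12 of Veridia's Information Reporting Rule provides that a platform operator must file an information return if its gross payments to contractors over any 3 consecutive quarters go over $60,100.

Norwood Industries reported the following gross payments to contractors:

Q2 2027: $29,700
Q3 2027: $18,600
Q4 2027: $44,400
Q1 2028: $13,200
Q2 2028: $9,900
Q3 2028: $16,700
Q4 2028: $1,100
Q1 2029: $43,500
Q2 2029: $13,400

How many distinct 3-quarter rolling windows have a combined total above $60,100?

4

Q2 2027–Q4 2027: $29,700 + $18,600 + $44,400 = $92,700 (over)
Q3 2027–Q1 2028: $18,600 + $44,400 + $13,200 = $76,200 (over)
Q4 2027–Q2 2028: $44,400 + $13,200 + $9,900 = $67,500 (over)
Q1 2028–Q3 2028: $13,200 + $9,900 + $16,700 = $39,800 (under)
Q2 2028–Q4 2028: $9,900 + $16,700 + $1,100 = $27,700 (under)
Q3 2028–Q1 2029: $16,700 + $1,100 + $43,500 = $61,300 (over)
Q4 2028–Q2 2029: $1,100 + $43,500 + $13,400 = $58,000 (under)
4 windows exceed the threshold.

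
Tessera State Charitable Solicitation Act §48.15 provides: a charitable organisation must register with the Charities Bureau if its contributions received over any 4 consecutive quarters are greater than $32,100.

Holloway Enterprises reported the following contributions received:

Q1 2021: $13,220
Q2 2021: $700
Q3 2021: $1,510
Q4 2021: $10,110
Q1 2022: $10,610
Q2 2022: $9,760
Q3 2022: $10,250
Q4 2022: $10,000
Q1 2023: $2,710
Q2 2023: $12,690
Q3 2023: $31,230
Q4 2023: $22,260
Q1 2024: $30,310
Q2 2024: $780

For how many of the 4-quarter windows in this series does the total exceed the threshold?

Q1 2021–Q4 2021: $13,220 + $700 + $1,510 + $10,110 = $25,540 (under)
Q2 2021–Q1 2022: $700 + $1,510 + $10,110 + $10,610 = $22,930 (under)
Q3 2021–Q2 2022: $1,510 + $10,110 + $10,610 + $9,760 = $31,990 (under)
Q4 2021–Q3 2022: $10,110 + $10,610 + $9,760 + $10,250 = $40,730 (over)
Q1 2022–Q4 2022: $10,610 + $9,760 + $10,250 + $10,000 = $40,620 (over)
Q2 2022–Q1 2023: $9,760 + $10,250 + $10,000 + $2,710 = $32,720 (over)
Q3 2022–Q2 2023: $10,250 + $10,000 + $2,710 + $12,690 = $35,650 (over)
Q4 2022–Q3 2023: $10,000 + $2,710 + $12,690 + $31,230 = $56,630 (over)
Q1 2023–Q4 2023: $2,710 + $12,690 + $31,230 + $22,260 = $68,890 (over)
Q2 2023–Q1 2024: $12,690 + $31,230 + $22,260 + $30,310 = $96,490 (over)
Q3 2023–Q2 2024: $31,230 + $22,260 + $30,310 + $780 = $84,580 (over)
8 windows exceed the threshold.

8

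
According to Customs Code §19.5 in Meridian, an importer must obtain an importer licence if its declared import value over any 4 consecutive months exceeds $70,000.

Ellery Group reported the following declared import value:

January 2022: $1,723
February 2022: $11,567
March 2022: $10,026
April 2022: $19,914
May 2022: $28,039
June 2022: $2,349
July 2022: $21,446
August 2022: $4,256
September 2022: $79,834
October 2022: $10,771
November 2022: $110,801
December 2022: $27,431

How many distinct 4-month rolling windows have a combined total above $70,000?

January 2022–April 2022: $1,723 + $11,567 + $10,026 + $19,914 = $43,230 (under)
February 2022–May 2022: $11,567 + $10,026 + $19,914 + $28,039 = $69,546 (under)
March 2022–June 2022: $10,026 + $19,914 + $28,039 + $2,349 = $60,328 (under)
April 2022–July 2022: $19,914 + $28,039 + $2,349 + $21,446 = $71,748 (over)
May 2022–August 2022: $28,039 + $2,349 + $21,446 + $4,256 = $56,090 (under)
June 2022–September 2022: $2,349 + $21,446 + $4,256 + $79,834 = $107,885 (over)
July 2022–October 2022: $21,446 + $4,256 + $79,834 + $10,771 = $116,307 (over)
August 2022–November 2022: $4,256 + $79,834 + $10,771 + $110,801 = $205,662 (over)
September 2022–December 2022: $79,834 + $10,771 + $110,801 + $27,431 = $228,837 (over)
5 windows exceed the threshold.

5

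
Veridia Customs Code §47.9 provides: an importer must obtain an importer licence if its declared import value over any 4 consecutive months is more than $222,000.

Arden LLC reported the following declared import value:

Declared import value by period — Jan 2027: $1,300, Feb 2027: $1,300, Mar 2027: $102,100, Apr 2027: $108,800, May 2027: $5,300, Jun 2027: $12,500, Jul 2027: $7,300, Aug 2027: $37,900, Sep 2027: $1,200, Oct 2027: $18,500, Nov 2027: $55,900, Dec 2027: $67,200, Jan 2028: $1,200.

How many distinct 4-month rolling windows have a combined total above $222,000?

1

Jan 2027–Apr 2027: $1,300 + $1,300 + $102,100 + $108,800 = $213,500 (under)
Feb 2027–May 2027: $1,300 + $102,100 + $108,800 + $5,300 = $217,500 (under)
Mar 2027–Jun 2027: $102,100 + $108,800 + $5,300 + $12,500 = $228,700 (over)
Apr 2027–Jul 2027: $108,800 + $5,300 + $12,500 + $7,300 = $133,900 (under)
May 2027–Aug 2027: $5,300 + $12,500 + $7,300 + $37,900 = $63,000 (under)
Jun 2027–Sep 2027: $12,500 + $7,300 + $37,900 + $1,200 = $58,900 (under)
Jul 2027–Oct 2027: $7,300 + $37,900 + $1,200 + $18,500 = $64,900 (under)
Aug 2027–Nov 2027: $37,900 + $1,200 + $18,500 + $55,900 = $113,500 (under)
Sep 2027–Dec 2027: $1,200 + $18,500 + $55,900 + $67,200 = $142,800 (under)
Oct 2027–Jan 2028: $18,500 + $55,900 + $67,200 + $1,200 = $142,800 (under)
1 window exceeds the threshold.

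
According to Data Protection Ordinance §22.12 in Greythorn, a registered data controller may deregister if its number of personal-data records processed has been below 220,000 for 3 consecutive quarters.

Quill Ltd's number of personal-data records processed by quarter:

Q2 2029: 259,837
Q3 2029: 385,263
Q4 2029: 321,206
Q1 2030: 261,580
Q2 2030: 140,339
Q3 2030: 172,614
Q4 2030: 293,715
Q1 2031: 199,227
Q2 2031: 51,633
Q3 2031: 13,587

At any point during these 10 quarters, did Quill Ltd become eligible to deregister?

Yes

Quarters below 220,000: Q2 2030, Q3 2030, Q1 2031, Q2 2031, Q3 2031.
Longest run of consecutive quarters below the threshold: 3.
3 ≥ 3, so Quill Ltd became eligible.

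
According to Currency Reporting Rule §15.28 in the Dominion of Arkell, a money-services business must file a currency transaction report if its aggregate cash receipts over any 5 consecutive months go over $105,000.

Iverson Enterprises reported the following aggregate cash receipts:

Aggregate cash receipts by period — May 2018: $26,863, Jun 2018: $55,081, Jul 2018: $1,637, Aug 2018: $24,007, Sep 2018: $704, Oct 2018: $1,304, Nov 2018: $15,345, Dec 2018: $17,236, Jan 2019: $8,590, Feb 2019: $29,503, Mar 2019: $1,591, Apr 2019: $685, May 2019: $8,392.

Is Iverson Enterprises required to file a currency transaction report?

Yes

May 2018–Sep 2018: $26,863 + $55,081 + $1,637 + $24,007 + $704 = $108,292 (over)
Jun 2018–Oct 2018: $55,081 + $1,637 + $24,007 + $704 + $1,304 = $82,733 (under)
Jul 2018–Nov 2018: $1,637 + $24,007 + $704 + $1,304 + $15,345 = $42,997 (under)
Aug 2018–Dec 2018: $24,007 + $704 + $1,304 + $15,345 + $17,236 = $58,596 (under)
Sep 2018–Jan 2019: $704 + $1,304 + $15,345 + $17,236 + $8,590 = $43,179 (under)
Oct 2018–Feb 2019: $1,304 + $15,345 + $17,236 + $8,590 + $29,503 = $71,978 (under)
Nov 2018–Mar 2019: $15,345 + $17,236 + $8,590 + $29,503 + $1,591 = $72,265 (under)
Dec 2018–Apr 2019: $17,236 + $8,590 + $29,503 + $1,591 + $685 = $57,605 (under)
Jan 2019–May 2019: $8,590 + $29,503 + $1,591 + $685 + $8,392 = $48,761 (under)
At least one window exceeds $105,000.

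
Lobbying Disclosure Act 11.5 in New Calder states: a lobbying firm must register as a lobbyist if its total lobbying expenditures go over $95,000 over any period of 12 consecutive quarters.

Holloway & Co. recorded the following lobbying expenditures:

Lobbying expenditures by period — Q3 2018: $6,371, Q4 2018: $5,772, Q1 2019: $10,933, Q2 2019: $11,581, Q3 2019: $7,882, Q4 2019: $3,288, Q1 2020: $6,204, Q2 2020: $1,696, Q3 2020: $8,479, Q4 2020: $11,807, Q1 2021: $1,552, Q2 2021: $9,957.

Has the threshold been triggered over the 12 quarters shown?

No

Total lobbying expenditures: $6,371 + $5,772 + $10,933 + $11,581 + $7,882 + $3,288 + $6,204 + $1,696 + $8,479 + $11,807 + $1,552 + $9,957 = $85,522.
$85,522 ≤ $95,000, so the threshold is not exceeded.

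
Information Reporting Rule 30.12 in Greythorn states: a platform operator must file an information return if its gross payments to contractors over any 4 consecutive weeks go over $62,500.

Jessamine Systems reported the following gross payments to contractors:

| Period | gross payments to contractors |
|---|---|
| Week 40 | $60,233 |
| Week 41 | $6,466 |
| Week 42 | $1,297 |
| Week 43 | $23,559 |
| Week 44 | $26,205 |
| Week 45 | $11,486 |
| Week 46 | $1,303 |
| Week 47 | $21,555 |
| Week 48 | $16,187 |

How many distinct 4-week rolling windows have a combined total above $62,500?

3

Week 40–Week 43: $60,233 + $6,466 + $1,297 + $23,559 = $91,555 (over)
Week 41–Week 44: $6,466 + $1,297 + $23,559 + $26,205 = $57,527 (under)
Week 42–Week 45: $1,297 + $23,559 + $26,205 + $11,486 = $62,547 (over)
Week 43–Week 46: $23,559 + $26,205 + $11,486 + $1,303 = $62,553 (over)
Week 44–Week 47: $26,205 + $11,486 + $1,303 + $21,555 = $60,549 (under)
Week 45–Week 48: $11,486 + $1,303 + $21,555 + $16,187 = $50,531 (under)
3 windows exceed the threshold.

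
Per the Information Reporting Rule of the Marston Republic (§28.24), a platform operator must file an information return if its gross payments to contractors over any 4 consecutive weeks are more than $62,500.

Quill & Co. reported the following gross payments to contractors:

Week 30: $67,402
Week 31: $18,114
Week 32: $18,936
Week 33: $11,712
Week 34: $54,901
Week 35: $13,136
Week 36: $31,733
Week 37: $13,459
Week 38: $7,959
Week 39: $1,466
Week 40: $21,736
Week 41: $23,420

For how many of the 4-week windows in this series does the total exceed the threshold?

6

Week 30–Week 33: $67,402 + $18,114 + $18,936 + $11,712 = $116,164 (over)
Week 31–Week 34: $18,114 + $18,936 + $11,712 + $54,901 = $103,663 (over)
Week 32–Week 35: $18,936 + $11,712 + $54,901 + $13,136 = $98,685 (over)
Week 33–Week 36: $11,712 + $54,901 + $13,136 + $31,733 = $111,482 (over)
Week 34–Week 37: $54,901 + $13,136 + $31,733 + $13,459 = $113,229 (over)
Week 35–Week 38: $13,136 + $31,733 + $13,459 + $7,959 = $66,287 (over)
Week 36–Week 39: $31,733 + $13,459 + $7,959 + $1,466 = $54,617 (under)
Week 37–Week 40: $13,459 + $7,959 + $1,466 + $21,736 = $44,620 (under)
Week 38–Week 41: $7,959 + $1,466 + $21,736 + $23,420 = $54,581 (under)
6 windows exceed the threshold.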